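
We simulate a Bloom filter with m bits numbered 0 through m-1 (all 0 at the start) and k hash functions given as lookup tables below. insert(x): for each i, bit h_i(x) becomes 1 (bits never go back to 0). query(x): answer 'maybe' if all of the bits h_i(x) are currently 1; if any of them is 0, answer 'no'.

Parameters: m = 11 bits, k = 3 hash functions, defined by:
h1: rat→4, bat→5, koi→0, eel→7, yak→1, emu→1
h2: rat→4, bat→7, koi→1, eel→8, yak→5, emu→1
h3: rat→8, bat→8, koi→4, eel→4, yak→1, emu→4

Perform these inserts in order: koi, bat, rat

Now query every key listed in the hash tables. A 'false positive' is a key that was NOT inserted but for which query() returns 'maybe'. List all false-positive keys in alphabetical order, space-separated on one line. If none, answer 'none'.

Answer: eel emu yak

Derivation:
Start: bits=00000000000
After insert 'koi': sets bits 0 1 4 -> bits=11001000000
After insert 'bat': sets bits 5 7 8 -> bits=11001101100
After insert 'rat': sets bits 4 8 -> bits=11001101100
Not inserted: eel emu yak — query each against bits=11001101100:
query eel: checks bit4=1, bit7=1, bit8=1 (all 1) -> maybe => FALSE POSITIVE
query emu: checks bit1=1, bit4=1 (all 1) -> maybe => FALSE POSITIVE
query yak: checks bit1=1, bit5=1 (all 1) -> maybe => FALSE POSITIVE
False positives (alphabetical): eel emu yak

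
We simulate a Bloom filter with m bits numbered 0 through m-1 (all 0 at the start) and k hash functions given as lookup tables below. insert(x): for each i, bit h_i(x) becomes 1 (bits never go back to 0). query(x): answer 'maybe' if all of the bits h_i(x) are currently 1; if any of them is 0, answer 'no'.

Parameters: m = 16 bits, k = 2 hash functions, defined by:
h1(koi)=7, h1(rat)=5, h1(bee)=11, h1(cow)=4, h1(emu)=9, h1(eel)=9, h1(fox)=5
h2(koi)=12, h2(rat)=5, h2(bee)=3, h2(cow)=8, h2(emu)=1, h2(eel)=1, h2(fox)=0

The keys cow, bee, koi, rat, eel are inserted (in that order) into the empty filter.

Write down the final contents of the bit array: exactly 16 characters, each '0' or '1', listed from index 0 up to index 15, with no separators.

Answer: 0101110111011000

Derivation:
Start: bits=0000000000000000
After insert 'cow': sets bits 4 8 -> bits=0000100010000000
After insert 'bee': sets bits 3 11 -> bits=0001100010010000
After insert 'koi': sets bits 7 12 -> bits=0001100110011000
After insert 'rat': sets bits 5 -> bits=0001110110011000
After insert 'eel': sets bits 1 9 -> bits=0101110111011000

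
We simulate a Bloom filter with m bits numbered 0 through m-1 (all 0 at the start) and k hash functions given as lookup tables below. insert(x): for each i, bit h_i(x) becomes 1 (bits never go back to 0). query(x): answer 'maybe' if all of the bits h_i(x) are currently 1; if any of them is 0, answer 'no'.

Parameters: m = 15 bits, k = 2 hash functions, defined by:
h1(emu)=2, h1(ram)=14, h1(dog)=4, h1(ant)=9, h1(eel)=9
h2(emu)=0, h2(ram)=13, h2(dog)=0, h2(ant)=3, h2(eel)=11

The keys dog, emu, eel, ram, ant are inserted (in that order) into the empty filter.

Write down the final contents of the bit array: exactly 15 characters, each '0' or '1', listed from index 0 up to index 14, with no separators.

Answer: 101110000101011

Derivation:
Start: bits=000000000000000
After insert 'dog': sets bits 0 4 -> bits=100010000000000
After insert 'emu': sets bits 0 2 -> bits=101010000000000
After insert 'eel': sets bits 9 11 -> bits=101010000101000
After insert 'ram': sets bits 13 14 -> bits=101010000101011
After insert 'ant': sets bits 3 9 -> bits=101110000101011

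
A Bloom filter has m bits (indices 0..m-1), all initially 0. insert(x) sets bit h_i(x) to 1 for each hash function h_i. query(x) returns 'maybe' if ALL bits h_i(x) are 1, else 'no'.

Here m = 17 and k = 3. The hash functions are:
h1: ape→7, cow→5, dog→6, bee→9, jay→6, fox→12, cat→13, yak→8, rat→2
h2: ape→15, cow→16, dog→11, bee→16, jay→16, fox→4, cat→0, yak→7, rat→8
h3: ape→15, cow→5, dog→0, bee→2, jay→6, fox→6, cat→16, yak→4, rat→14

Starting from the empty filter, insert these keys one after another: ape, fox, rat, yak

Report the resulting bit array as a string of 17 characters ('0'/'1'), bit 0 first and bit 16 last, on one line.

Start: bits=00000000000000000
After insert 'ape': sets bits 7 15 -> bits=00000001000000010
After insert 'fox': sets bits 4 6 12 -> bits=00001011000010010
After insert 'rat': sets bits 2 8 14 -> bits=00101011100010110
After insert 'yak': sets bits 4 7 8 -> bits=00101011100010110

Answer: 00101011100010110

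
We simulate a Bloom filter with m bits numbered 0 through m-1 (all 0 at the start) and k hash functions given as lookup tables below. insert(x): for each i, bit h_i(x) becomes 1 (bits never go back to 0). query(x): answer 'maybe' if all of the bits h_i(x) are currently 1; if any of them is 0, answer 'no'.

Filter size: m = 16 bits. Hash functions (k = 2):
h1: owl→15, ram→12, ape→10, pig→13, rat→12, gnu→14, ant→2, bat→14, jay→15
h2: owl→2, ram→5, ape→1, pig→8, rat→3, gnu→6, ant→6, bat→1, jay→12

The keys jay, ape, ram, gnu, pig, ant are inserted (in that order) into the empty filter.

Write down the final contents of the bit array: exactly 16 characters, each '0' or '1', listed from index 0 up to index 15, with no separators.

Start: bits=0000000000000000
After insert 'jay': sets bits 12 15 -> bits=0000000000001001
After insert 'ape': sets bits 1 10 -> bits=0100000000101001
After insert 'ram': sets bits 5 12 -> bits=0100010000101001
After insert 'gnu': sets bits 6 14 -> bits=0100011000101011
After insert 'pig': sets bits 8 13 -> bits=0100011010101111
After insert 'ant': sets bits 2 6 -> bits=0110011010101111

Answer: 0110011010101111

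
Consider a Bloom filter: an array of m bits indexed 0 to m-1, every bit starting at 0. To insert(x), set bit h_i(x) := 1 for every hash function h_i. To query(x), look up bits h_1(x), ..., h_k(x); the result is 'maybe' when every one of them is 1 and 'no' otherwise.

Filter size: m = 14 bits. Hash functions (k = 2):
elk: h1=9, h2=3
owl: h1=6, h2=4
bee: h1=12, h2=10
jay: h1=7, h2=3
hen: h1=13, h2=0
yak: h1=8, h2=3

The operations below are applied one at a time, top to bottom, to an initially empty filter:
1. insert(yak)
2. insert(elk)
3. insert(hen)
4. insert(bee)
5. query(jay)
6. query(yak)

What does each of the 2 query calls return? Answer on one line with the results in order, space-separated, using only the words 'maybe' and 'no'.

Answer: no maybe

Derivation:
Start: bits=00000000000000
Op 1: insert yak -> sets bits 3 8 -> bits=00010000100000
Op 2: insert elk -> sets bits 3 9 -> bits=00010000110000
Op 3: insert hen -> sets bits 0 13 -> bits=10010000110001
Op 4: insert bee -> sets bits 10 12 -> bits=10010000111011
Op 5: query jay -> checks bit3=1, bit7=0 (has a 0) -> no
Op 6: query yak -> checks bit3=1, bit8=1 (all 1) -> maybe
Query results in order: no maybe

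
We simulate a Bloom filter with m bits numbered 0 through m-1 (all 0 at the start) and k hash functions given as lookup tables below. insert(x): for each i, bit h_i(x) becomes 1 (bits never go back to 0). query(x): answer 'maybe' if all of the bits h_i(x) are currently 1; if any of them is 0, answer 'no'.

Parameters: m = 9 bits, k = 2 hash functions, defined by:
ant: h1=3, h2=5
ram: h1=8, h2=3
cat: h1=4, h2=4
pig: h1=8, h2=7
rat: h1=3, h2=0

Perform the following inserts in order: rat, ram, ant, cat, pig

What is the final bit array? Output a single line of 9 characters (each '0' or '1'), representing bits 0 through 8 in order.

Start: bits=000000000
After insert 'rat': sets bits 0 3 -> bits=100100000
After insert 'ram': sets bits 3 8 -> bits=100100001
After insert 'ant': sets bits 3 5 -> bits=100101001
After insert 'cat': sets bits 4 -> bits=100111001
After insert 'pig': sets bits 7 8 -> bits=100111011

Answer: 100111011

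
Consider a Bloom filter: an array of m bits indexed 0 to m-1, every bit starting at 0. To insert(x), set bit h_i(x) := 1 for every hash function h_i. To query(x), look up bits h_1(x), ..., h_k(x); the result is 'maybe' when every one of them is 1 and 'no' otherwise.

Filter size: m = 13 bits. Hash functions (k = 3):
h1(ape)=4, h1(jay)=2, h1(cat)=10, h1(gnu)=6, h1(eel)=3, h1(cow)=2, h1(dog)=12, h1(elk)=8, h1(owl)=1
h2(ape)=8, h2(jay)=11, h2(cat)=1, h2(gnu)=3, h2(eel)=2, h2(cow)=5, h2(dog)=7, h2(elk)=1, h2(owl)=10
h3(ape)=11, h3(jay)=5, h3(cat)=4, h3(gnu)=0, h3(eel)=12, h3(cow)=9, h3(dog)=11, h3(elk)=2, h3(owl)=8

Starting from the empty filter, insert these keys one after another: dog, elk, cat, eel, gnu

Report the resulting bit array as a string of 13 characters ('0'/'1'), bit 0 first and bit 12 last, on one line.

Start: bits=0000000000000
After insert 'dog': sets bits 7 11 12 -> bits=0000000100011
After insert 'elk': sets bits 1 2 8 -> bits=0110000110011
After insert 'cat': sets bits 1 4 10 -> bits=0110100110111
After insert 'eel': sets bits 2 3 12 -> bits=0111100110111
After insert 'gnu': sets bits 0 3 6 -> bits=1111101110111

Answer: 1111101110111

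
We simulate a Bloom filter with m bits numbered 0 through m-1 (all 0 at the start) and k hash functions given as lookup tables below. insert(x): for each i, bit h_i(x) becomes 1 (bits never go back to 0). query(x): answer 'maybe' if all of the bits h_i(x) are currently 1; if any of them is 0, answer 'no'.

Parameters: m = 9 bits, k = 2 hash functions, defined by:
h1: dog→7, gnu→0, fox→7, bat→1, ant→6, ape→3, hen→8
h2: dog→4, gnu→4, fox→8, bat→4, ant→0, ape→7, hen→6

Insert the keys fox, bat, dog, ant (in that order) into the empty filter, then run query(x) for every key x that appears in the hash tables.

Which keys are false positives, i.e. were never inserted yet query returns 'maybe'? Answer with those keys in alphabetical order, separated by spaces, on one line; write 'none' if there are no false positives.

Answer: gnu hen

Derivation:
Start: bits=000000000
After insert 'fox': sets bits 7 8 -> bits=000000011
After insert 'bat': sets bits 1 4 -> bits=010010011
After insert 'dog': sets bits 4 7 -> bits=010010011
After insert 'ant': sets bits 0 6 -> bits=110010111
Not inserted: ape gnu hen — query each against bits=110010111:
query ape: checks bit3=0, bit7=1 (has a 0) -> no => not a false positive
query gnu: checks bit0=1, bit4=1 (all 1) -> maybe => FALSE POSITIVE
query hen: checks bit6=1, bit8=1 (all 1) -> maybe => FALSE POSITIVE
False positives (alphabetical): gnu hen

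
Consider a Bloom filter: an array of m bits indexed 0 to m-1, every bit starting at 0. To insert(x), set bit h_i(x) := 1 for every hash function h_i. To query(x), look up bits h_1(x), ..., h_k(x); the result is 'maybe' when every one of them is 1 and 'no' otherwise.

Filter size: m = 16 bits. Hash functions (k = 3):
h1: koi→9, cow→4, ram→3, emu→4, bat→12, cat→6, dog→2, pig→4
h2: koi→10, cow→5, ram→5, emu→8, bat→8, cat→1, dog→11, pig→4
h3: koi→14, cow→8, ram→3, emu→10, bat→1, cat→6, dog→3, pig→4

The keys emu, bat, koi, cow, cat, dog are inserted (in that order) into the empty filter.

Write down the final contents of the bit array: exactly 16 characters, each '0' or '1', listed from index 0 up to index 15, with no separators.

Answer: 0111111011111010

Derivation:
Start: bits=0000000000000000
After insert 'emu': sets bits 4 8 10 -> bits=0000100010100000
After insert 'bat': sets bits 1 8 12 -> bits=0100100010101000
After insert 'koi': sets bits 9 10 14 -> bits=0100100011101010
After insert 'cow': sets bits 4 5 8 -> bits=0100110011101010
After insert 'cat': sets bits 1 6 -> bits=0100111011101010
After insert 'dog': sets bits 2 3 11 -> bits=0111111011111010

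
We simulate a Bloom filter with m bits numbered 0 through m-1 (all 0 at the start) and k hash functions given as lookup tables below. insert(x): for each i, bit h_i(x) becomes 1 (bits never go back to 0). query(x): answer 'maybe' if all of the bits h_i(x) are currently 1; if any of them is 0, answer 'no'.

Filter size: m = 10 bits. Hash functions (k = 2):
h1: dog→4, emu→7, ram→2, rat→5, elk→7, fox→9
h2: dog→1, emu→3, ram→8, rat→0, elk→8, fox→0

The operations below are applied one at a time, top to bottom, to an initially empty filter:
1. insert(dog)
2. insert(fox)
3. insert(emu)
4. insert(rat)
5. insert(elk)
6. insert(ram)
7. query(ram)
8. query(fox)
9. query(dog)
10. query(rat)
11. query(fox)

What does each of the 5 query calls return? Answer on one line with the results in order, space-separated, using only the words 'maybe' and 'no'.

Answer: maybe maybe maybe maybe maybe

Derivation:
Start: bits=0000000000
Op 1: insert dog -> sets bits 1 4 -> bits=0100100000
Op 2: insert fox -> sets bits 0 9 -> bits=1100100001
Op 3: insert emu -> sets bits 3 7 -> bits=1101100101
Op 4: insert rat -> sets bits 0 5 -> bits=1101110101
Op 5: insert elk -> sets bits 7 8 -> bits=1101110111
Op 6: insert ram -> sets bits 2 8 -> bits=1111110111
Op 7: query ram -> checks bit2=1, bit8=1 (all 1) -> maybe
Op 8: query fox -> checks bit0=1, bit9=1 (all 1) -> maybe
Op 9: query dog -> checks bit1=1, bit4=1 (all 1) -> maybe
Op 10: query rat -> checks bit0=1, bit5=1 (all 1) -> maybe
Op 11: query fox -> checks bit0=1, bit9=1 (all 1) -> maybe
Query results in order: maybe maybe maybe maybe maybe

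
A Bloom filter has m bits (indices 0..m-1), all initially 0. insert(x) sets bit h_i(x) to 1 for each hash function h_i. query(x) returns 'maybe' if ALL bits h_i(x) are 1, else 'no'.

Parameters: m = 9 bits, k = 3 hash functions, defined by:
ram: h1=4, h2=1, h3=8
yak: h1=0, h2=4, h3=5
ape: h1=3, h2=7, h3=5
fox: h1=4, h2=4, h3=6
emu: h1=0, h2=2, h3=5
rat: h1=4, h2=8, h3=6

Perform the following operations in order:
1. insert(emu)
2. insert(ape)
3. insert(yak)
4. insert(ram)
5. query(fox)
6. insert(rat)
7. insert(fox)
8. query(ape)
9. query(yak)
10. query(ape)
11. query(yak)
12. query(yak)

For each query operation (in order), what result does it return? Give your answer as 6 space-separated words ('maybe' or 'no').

Start: bits=000000000
Op 1: insert emu -> sets bits 0 2 5 -> bits=101001000
Op 2: insert ape -> sets bits 3 5 7 -> bits=101101010
Op 3: insert yak -> sets bits 0 4 5 -> bits=101111010
Op 4: insert ram -> sets bits 1 4 8 -> bits=111111011
Op 5: query fox -> checks bit4=1, bit6=0 (has a 0) -> no
Op 6: insert rat -> sets bits 4 6 8 -> bits=111111111
Op 7: insert fox -> sets bits 4 6 -> bits=111111111
Op 8: query ape -> checks bit3=1, bit5=1, bit7=1 (all 1) -> maybe
Op 9: query yak -> checks bit0=1, bit4=1, bit5=1 (all 1) -> maybe
Op 10: query ape -> checks bit3=1, bit5=1, bit7=1 (all 1) -> maybe
Op 11: query yak -> checks bit0=1, bit4=1, bit5=1 (all 1) -> maybe
Op 12: query yak -> checks bit0=1, bit4=1, bit5=1 (all 1) -> maybe
Query results in order: no maybe maybe maybe maybe maybe

Answer: no maybe maybe maybe maybe maybe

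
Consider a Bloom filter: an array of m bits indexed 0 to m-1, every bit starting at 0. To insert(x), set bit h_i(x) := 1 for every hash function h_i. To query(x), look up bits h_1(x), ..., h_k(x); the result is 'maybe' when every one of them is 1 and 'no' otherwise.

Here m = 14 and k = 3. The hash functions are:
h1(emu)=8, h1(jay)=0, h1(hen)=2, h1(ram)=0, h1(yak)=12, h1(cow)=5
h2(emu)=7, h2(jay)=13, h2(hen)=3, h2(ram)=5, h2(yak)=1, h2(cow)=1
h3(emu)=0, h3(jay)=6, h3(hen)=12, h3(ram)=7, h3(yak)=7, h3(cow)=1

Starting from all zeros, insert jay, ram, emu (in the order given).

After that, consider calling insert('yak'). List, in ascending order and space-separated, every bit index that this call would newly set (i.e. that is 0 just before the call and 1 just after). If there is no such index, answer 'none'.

Start: bits=00000000000000
After insert 'jay': sets bits 0 6 13 -> bits=10000010000001
After insert 'ram': sets bits 0 5 7 -> bits=10000111000001
After insert 'emu': sets bits 0 7 8 -> bits=10000111100001
insert 'yak' would touch bits 1 7 12; currently bit1=0, bit7=1, bit12=0
Bits that are 0 among those (would change 0->1): 1 12

Answer: 1 12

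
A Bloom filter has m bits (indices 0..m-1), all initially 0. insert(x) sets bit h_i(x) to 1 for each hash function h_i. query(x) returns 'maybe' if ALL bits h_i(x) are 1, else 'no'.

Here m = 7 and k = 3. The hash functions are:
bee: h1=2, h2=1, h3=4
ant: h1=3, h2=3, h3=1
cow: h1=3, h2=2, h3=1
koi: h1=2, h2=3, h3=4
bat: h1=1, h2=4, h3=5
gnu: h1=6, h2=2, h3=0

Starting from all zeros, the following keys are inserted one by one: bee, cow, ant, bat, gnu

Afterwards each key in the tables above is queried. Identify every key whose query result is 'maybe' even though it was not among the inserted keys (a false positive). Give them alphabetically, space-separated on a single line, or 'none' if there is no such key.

Start: bits=0000000
After insert 'bee': sets bits 1 2 4 -> bits=0110100
After insert 'cow': sets bits 1 2 3 -> bits=0111100
After insert 'ant': sets bits 1 3 -> bits=0111100
After insert 'bat': sets bits 1 4 5 -> bits=0111110
After insert 'gnu': sets bits 0 2 6 -> bits=1111111
Not inserted: koi — query each against bits=1111111:
query koi: checks bit2=1, bit3=1, bit4=1 (all 1) -> maybe => FALSE POSITIVE
False positives (alphabetical): koi

Answer: koi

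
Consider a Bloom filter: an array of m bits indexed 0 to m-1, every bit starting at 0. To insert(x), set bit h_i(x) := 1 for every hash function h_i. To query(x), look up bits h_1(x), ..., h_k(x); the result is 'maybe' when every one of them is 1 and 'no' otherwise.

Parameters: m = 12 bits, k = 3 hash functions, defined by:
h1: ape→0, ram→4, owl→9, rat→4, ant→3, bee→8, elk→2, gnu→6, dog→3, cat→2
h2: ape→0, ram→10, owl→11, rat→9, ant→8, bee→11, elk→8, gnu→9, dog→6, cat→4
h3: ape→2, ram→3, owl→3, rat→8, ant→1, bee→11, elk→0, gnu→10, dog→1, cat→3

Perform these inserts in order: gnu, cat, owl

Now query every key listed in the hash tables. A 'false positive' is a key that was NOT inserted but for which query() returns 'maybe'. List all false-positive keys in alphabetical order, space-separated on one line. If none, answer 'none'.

Start: bits=000000000000
After insert 'gnu': sets bits 6 9 10 -> bits=000000100110
After insert 'cat': sets bits 2 3 4 -> bits=001110100110
After insert 'owl': sets bits 3 9 11 -> bits=001110100111
Not inserted: ant ape bee dog elk ram rat — query each against bits=001110100111:
query ant: checks bit1=0, bit3=1, bit8=0 (has a 0) -> no => not a false positive
query ape: checks bit0=0, bit2=1 (has a 0) -> no => not a false positive
query bee: checks bit8=0, bit11=1 (has a 0) -> no => not a false positive
query dog: checks bit1=0, bit3=1, bit6=1 (has a 0) -> no => not a false positive
query elk: checks bit0=0, bit2=1, bit8=0 (has a 0) -> no => not a false positive
query ram: checks bit3=1, bit4=1, bit10=1 (all 1) -> maybe => FALSE POSITIVE
query rat: checks bit4=1, bit8=0, bit9=1 (has a 0) -> no => not a false positive
False positives (alphabetical): ram

Answer: ram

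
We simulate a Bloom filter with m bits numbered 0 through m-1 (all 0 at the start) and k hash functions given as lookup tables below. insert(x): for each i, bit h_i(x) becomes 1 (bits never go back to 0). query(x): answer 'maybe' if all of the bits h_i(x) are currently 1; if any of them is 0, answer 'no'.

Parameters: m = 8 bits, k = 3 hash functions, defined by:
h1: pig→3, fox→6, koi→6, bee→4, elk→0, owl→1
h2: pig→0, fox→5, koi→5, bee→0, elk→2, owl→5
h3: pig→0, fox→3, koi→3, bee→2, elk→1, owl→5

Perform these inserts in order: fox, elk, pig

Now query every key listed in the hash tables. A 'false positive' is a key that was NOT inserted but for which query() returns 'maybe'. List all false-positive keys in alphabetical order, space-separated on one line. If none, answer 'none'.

Answer: koi owl

Derivation:
Start: bits=00000000
After insert 'fox': sets bits 3 5 6 -> bits=00010110
After insert 'elk': sets bits 0 1 2 -> bits=11110110
After insert 'pig': sets bits 0 3 -> bits=11110110
Not inserted: bee koi owl — query each against bits=11110110:
query bee: checks bit0=1, bit2=1, bit4=0 (has a 0) -> no => not a false positive
query koi: checks bit3=1, bit5=1, bit6=1 (all 1) -> maybe => FALSE POSITIVE
query owl: checks bit1=1, bit5=1 (all 1) -> maybe => FALSE POSITIVE
False positives (alphabetical): koi owl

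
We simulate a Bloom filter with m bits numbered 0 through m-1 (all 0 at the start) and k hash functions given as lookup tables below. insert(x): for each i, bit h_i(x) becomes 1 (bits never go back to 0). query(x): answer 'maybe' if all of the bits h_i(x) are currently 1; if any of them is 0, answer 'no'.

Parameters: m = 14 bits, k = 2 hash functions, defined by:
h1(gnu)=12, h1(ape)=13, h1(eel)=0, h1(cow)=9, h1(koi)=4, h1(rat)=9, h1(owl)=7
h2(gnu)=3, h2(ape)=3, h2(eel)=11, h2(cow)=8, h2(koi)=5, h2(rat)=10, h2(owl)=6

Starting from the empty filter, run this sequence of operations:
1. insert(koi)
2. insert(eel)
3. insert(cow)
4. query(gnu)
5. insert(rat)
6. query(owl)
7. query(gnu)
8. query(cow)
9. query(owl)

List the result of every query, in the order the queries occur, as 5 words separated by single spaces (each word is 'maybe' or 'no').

Answer: no no no maybe no

Derivation:
Start: bits=00000000000000
Op 1: insert koi -> sets bits 4 5 -> bits=00001100000000
Op 2: insert eel -> sets bits 0 11 -> bits=10001100000100
Op 3: insert cow -> sets bits 8 9 -> bits=10001100110100
Op 4: query gnu -> checks bit3=0, bit12=0 (has a 0) -> no
Op 5: insert rat -> sets bits 9 10 -> bits=10001100111100
Op 6: query owl -> checks bit6=0, bit7=0 (has a 0) -> no
Op 7: query gnu -> checks bit3=0, bit12=0 (has a 0) -> no
Op 8: query cow -> checks bit8=1, bit9=1 (all 1) -> maybe
Op 9: query owl -> checks bit6=0, bit7=0 (has a 0) -> no
Query results in order: no no no maybe no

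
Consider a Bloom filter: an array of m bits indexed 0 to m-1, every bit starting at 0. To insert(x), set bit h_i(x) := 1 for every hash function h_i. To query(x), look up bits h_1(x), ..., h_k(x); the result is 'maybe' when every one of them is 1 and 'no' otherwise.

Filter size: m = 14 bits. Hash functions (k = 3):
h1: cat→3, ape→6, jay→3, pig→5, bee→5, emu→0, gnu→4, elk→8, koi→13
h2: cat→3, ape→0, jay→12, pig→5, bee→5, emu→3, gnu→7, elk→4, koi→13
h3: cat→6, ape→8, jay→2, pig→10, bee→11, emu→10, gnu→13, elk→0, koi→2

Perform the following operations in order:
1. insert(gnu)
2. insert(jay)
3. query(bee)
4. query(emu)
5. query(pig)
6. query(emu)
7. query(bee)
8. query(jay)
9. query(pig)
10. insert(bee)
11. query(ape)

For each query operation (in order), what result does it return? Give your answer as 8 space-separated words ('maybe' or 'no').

Start: bits=00000000000000
Op 1: insert gnu -> sets bits 4 7 13 -> bits=00001001000001
Op 2: insert jay -> sets bits 2 3 12 -> bits=00111001000011
Op 3: query bee -> checks bit5=0, bit11=0 (has a 0) -> no
Op 4: query emu -> checks bit0=0, bit3=1, bit10=0 (has a 0) -> no
Op 5: query pig -> checks bit5=0, bit10=0 (has a 0) -> no
Op 6: query emu -> checks bit0=0, bit3=1, bit10=0 (has a 0) -> no
Op 7: query bee -> checks bit5=0, bit11=0 (has a 0) -> no
Op 8: query jay -> checks bit2=1, bit3=1, bit12=1 (all 1) -> maybe
Op 9: query pig -> checks bit5=0, bit10=0 (has a 0) -> no
Op 10: insert bee -> sets bits 5 11 -> bits=00111101000111
Op 11: query ape -> checks bit0=0, bit6=0, bit8=0 (has a 0) -> no
Query results in order: no no no no no maybe no no

Answer: no no no no no maybe no no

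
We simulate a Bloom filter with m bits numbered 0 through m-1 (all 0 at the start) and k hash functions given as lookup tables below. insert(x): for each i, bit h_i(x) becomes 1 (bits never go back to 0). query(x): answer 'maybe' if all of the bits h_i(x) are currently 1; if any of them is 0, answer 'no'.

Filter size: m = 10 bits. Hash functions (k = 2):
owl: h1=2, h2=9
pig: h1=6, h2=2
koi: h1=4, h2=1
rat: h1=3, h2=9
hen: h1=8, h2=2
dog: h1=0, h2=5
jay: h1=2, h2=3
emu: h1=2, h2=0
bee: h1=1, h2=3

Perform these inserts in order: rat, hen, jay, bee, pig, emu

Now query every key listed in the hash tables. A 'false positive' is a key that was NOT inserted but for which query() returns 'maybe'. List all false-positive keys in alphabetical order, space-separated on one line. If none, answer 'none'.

Answer: owl

Derivation:
Start: bits=0000000000
After insert 'rat': sets bits 3 9 -> bits=0001000001
After insert 'hen': sets bits 2 8 -> bits=0011000011
After insert 'jay': sets bits 2 3 -> bits=0011000011
After insert 'bee': sets bits 1 3 -> bits=0111000011
After insert 'pig': sets bits 2 6 -> bits=0111001011
After insert 'emu': sets bits 0 2 -> bits=1111001011
Not inserted: dog koi owl — query each against bits=1111001011:
query dog: checks bit0=1, bit5=0 (has a 0) -> no => not a false positive
query koi: checks bit1=1, bit4=0 (has a 0) -> no => not a false positive
query owl: checks bit2=1, bit9=1 (all 1) -> maybe => FALSE POSITIVE
False positives (alphabetical): owl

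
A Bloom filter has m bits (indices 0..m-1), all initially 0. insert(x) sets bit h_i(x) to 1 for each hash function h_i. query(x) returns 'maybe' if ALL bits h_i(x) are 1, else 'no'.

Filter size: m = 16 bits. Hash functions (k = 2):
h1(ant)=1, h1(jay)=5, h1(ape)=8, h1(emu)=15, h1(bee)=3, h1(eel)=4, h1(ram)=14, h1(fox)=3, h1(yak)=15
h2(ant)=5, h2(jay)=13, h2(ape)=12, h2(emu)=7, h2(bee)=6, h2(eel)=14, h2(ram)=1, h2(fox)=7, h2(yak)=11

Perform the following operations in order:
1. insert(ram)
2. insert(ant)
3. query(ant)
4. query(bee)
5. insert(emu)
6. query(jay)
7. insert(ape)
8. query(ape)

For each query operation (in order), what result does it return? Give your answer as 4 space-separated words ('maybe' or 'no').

Start: bits=0000000000000000
Op 1: insert ram -> sets bits 1 14 -> bits=0100000000000010
Op 2: insert ant -> sets bits 1 5 -> bits=0100010000000010
Op 3: query ant -> checks bit1=1, bit5=1 (all 1) -> maybe
Op 4: query bee -> checks bit3=0, bit6=0 (has a 0) -> no
Op 5: insert emu -> sets bits 7 15 -> bits=0100010100000011
Op 6: query jay -> checks bit5=1, bit13=0 (has a 0) -> no
Op 7: insert ape -> sets bits 8 12 -> bits=0100010110001011
Op 8: query ape -> checks bit8=1, bit12=1 (all 1) -> maybe
Query results in order: maybe no no maybe

Answer: maybe no no maybe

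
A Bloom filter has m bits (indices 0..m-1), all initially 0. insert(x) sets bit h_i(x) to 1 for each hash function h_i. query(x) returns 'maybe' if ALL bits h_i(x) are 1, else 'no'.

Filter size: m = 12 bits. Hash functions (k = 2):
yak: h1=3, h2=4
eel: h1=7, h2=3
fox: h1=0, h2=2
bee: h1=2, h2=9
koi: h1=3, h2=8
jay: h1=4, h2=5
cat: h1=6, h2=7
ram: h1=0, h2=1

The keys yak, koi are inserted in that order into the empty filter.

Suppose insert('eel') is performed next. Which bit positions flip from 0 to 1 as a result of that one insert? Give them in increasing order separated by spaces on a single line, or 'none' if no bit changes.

Start: bits=000000000000
After insert 'yak': sets bits 3 4 -> bits=000110000000
After insert 'koi': sets bits 3 8 -> bits=000110001000
insert 'eel' would touch bits 3 7; currently bit3=1, bit7=0
Bits that are 0 among those (would change 0->1): 7

Answer: 7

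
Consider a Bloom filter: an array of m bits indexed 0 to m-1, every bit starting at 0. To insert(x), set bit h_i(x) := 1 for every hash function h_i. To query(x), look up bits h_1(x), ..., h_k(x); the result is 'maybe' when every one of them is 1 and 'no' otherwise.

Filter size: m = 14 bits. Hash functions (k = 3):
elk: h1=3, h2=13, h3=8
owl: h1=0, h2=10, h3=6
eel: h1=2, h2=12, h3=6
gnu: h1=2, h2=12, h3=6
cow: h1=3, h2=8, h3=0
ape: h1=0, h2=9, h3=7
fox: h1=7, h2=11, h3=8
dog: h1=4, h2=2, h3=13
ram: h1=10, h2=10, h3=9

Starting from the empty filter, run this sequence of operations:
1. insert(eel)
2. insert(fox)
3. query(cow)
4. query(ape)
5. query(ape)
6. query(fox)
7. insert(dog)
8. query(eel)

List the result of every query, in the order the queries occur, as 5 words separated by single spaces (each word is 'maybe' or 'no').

Start: bits=00000000000000
Op 1: insert eel -> sets bits 2 6 12 -> bits=00100010000010
Op 2: insert fox -> sets bits 7 8 11 -> bits=00100011100110
Op 3: query cow -> checks bit0=0, bit3=0, bit8=1 (has a 0) -> no
Op 4: query ape -> checks bit0=0, bit7=1, bit9=0 (has a 0) -> no
Op 5: query ape -> checks bit0=0, bit7=1, bit9=0 (has a 0) -> no
Op 6: query fox -> checks bit7=1, bit8=1, bit11=1 (all 1) -> maybe
Op 7: insert dog -> sets bits 2 4 13 -> bits=00101011100111
Op 8: query eel -> checks bit2=1, bit6=1, bit12=1 (all 1) -> maybe
Query results in order: no no no maybe maybe

Answer: no no no maybe maybe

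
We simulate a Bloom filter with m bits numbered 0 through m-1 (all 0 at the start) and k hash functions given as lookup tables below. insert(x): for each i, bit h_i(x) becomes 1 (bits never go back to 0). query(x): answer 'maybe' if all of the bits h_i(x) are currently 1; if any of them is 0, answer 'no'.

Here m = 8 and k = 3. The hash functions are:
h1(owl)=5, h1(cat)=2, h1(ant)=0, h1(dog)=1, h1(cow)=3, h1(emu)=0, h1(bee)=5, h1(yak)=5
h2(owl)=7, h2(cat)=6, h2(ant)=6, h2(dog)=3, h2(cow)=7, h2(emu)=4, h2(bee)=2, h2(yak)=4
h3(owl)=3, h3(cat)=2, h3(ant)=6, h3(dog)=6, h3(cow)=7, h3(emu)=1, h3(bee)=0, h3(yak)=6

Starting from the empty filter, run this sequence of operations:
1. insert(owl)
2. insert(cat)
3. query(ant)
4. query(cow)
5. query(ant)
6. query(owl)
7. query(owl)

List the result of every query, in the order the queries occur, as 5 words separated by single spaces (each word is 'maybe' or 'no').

Answer: no maybe no maybe maybe

Derivation:
Start: bits=00000000
Op 1: insert owl -> sets bits 3 5 7 -> bits=00010101
Op 2: insert cat -> sets bits 2 6 -> bits=00110111
Op 3: query ant -> checks bit0=0, bit6=1 (has a 0) -> no
Op 4: query cow -> checks bit3=1, bit7=1 (all 1) -> maybe
Op 5: query ant -> checks bit0=0, bit6=1 (has a 0) -> no
Op 6: query owl -> checks bit3=1, bit5=1, bit7=1 (all 1) -> maybe
Op 7: query owl -> checks bit3=1, bit5=1, bit7=1 (all 1) -> maybe
Query results in order: no maybe no maybe maybe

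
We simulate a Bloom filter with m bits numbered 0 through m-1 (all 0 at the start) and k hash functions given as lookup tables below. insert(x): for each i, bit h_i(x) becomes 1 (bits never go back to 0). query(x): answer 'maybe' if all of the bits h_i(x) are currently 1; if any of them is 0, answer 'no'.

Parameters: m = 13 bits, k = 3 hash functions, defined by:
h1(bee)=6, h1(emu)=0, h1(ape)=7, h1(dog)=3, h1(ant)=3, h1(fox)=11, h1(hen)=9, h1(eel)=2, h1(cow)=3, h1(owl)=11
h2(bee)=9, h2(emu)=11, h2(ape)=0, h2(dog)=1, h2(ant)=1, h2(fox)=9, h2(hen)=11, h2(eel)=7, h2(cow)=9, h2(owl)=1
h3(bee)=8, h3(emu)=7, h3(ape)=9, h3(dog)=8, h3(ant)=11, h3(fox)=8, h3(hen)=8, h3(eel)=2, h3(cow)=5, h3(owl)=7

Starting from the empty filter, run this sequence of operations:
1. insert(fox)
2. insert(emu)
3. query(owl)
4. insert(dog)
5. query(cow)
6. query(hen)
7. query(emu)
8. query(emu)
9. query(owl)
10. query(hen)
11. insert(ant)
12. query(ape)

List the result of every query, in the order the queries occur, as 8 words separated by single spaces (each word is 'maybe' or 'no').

Answer: no no maybe maybe maybe maybe maybe maybe

Derivation:
Start: bits=0000000000000
Op 1: insert fox -> sets bits 8 9 11 -> bits=0000000011010
Op 2: insert emu -> sets bits 0 7 11 -> bits=1000000111010
Op 3: query owl -> checks bit1=0, bit7=1, bit11=1 (has a 0) -> no
Op 4: insert dog -> sets bits 1 3 8 -> bits=1101000111010
Op 5: query cow -> checks bit3=1, bit5=0, bit9=1 (has a 0) -> no
Op 6: query hen -> checks bit8=1, bit9=1, bit11=1 (all 1) -> maybe
Op 7: query emu -> checks bit0=1, bit7=1, bit11=1 (all 1) -> maybe
Op 8: query emu -> checks bit0=1, bit7=1, bit11=1 (all 1) -> maybe
Op 9: query owl -> checks bit1=1, bit7=1, bit11=1 (all 1) -> maybe
Op 10: query hen -> checks bit8=1, bit9=1, bit11=1 (all 1) -> maybe
Op 11: insert ant -> sets bits 1 3 11 -> bits=1101000111010
Op 12: query ape -> checks bit0=1, bit7=1, bit9=1 (all 1) -> maybe
Query results in order: no no maybe maybe maybe maybe maybe maybe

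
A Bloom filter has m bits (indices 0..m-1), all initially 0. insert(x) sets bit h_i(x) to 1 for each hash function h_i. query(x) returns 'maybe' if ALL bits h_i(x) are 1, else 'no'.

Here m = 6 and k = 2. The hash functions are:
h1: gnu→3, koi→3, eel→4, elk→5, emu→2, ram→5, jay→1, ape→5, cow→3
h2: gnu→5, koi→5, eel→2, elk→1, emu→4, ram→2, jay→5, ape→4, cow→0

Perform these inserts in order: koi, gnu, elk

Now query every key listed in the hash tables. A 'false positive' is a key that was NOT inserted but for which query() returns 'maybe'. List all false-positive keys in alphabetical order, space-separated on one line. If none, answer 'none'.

Start: bits=000000
After insert 'koi': sets bits 3 5 -> bits=000101
After insert 'gnu': sets bits 3 5 -> bits=000101
After insert 'elk': sets bits 1 5 -> bits=010101
Not inserted: ape cow eel emu jay ram — query each against bits=010101:
query ape: checks bit4=0, bit5=1 (has a 0) -> no => not a false positive
query cow: checks bit0=0, bit3=1 (has a 0) -> no => not a false positive
query eel: checks bit2=0, bit4=0 (has a 0) -> no => not a false positive
query emu: checks bit2=0, bit4=0 (has a 0) -> no => not a false positive
query jay: checks bit1=1, bit5=1 (all 1) -> maybe => FALSE POSITIVE
query ram: checks bit2=0, bit5=1 (has a 0) -> no => not a false positive
False positives (alphabetical): jay

Answer: jay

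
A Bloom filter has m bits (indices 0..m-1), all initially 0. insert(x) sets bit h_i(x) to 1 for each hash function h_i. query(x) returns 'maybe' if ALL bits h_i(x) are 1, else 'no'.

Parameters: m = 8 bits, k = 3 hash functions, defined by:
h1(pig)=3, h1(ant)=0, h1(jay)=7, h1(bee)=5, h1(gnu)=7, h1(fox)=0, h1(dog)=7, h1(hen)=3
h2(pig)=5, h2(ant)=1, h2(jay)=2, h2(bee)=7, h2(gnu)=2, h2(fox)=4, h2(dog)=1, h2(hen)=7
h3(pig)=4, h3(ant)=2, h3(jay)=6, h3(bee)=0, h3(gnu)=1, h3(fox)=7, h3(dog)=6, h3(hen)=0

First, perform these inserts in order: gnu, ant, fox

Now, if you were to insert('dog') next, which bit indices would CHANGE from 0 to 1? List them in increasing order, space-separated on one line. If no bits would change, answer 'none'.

Start: bits=00000000
After insert 'gnu': sets bits 1 2 7 -> bits=01100001
After insert 'ant': sets bits 0 1 2 -> bits=11100001
After insert 'fox': sets bits 0 4 7 -> bits=11101001
insert 'dog' would touch bits 1 6 7; currently bit1=1, bit6=0, bit7=1
Bits that are 0 among those (would change 0->1): 6

Answer: 6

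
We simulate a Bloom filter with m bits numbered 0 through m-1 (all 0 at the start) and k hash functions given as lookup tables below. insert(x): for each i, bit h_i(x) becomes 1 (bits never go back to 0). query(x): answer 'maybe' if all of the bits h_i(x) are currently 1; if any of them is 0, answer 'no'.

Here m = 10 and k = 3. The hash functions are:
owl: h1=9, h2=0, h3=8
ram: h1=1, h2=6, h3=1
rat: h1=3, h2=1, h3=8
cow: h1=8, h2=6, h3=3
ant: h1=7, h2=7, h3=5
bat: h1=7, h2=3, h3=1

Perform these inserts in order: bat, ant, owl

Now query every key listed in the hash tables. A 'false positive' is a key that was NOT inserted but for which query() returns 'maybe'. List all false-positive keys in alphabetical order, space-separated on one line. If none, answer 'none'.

Answer: rat

Derivation:
Start: bits=0000000000
After insert 'bat': sets bits 1 3 7 -> bits=0101000100
After insert 'ant': sets bits 5 7 -> bits=0101010100
After insert 'owl': sets bits 0 8 9 -> bits=1101010111
Not inserted: cow ram rat — query each against bits=1101010111:
query cow: checks bit3=1, bit6=0, bit8=1 (has a 0) -> no => not a false positive
query ram: checks bit1=1, bit6=0 (has a 0) -> no => not a false positive
query rat: checks bit1=1, bit3=1, bit8=1 (all 1) -> maybe => FALSE POSITIVE
False positives (alphabetical): rat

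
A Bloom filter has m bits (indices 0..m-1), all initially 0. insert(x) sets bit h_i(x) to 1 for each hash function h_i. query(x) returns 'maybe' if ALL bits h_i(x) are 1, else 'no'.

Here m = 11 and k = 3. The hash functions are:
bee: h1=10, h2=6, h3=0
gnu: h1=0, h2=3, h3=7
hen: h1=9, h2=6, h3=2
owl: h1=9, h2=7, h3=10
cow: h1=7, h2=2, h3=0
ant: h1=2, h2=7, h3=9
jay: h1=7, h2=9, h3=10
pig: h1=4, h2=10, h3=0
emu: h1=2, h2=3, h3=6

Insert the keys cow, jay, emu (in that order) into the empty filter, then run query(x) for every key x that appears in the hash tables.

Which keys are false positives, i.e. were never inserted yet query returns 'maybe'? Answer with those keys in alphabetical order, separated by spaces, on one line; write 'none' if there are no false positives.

Start: bits=00000000000
After insert 'cow': sets bits 0 2 7 -> bits=10100001000
After insert 'jay': sets bits 7 9 10 -> bits=10100001011
After insert 'emu': sets bits 2 3 6 -> bits=10110011011
Not inserted: ant bee gnu hen owl pig — query each against bits=10110011011:
query ant: checks bit2=1, bit7=1, bit9=1 (all 1) -> maybe => FALSE POSITIVE
query bee: checks bit0=1, bit6=1, bit10=1 (all 1) -> maybe => FALSE POSITIVE
query gnu: checks bit0=1, bit3=1, bit7=1 (all 1) -> maybe => FALSE POSITIVE
query hen: checks bit2=1, bit6=1, bit9=1 (all 1) -> maybe => FALSE POSITIVE
query owl: checks bit7=1, bit9=1, bit10=1 (all 1) -> maybe => FALSE POSITIVE
query pig: checks bit0=1, bit4=0, bit10=1 (has a 0) -> no => not a false positive
False positives (alphabetical): ant bee gnu hen owl

Answer: ant bee gnu hen owl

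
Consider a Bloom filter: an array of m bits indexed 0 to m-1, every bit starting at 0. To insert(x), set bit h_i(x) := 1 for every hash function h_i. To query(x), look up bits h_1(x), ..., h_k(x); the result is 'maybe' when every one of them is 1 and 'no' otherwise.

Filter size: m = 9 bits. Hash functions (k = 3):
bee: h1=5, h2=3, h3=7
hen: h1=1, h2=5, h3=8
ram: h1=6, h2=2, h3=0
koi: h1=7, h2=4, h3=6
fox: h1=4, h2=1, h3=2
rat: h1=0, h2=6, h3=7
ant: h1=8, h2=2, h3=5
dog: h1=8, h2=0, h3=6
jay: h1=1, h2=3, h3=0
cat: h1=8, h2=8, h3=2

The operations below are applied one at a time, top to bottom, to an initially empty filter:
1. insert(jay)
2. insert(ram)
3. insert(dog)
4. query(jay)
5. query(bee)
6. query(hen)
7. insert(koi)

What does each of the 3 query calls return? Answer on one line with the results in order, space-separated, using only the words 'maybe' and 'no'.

Answer: maybe no no

Derivation:
Start: bits=000000000
Op 1: insert jay -> sets bits 0 1 3 -> bits=110100000
Op 2: insert ram -> sets bits 0 2 6 -> bits=111100100
Op 3: insert dog -> sets bits 0 6 8 -> bits=111100101
Op 4: query jay -> checks bit0=1, bit1=1, bit3=1 (all 1) -> maybe
Op 5: query bee -> checks bit3=1, bit5=0, bit7=0 (has a 0) -> no
Op 6: query hen -> checks bit1=1, bit5=0, bit8=1 (has a 0) -> no
Op 7: insert koi -> sets bits 4 6 7 -> bits=111110111
Query results in order: maybe no no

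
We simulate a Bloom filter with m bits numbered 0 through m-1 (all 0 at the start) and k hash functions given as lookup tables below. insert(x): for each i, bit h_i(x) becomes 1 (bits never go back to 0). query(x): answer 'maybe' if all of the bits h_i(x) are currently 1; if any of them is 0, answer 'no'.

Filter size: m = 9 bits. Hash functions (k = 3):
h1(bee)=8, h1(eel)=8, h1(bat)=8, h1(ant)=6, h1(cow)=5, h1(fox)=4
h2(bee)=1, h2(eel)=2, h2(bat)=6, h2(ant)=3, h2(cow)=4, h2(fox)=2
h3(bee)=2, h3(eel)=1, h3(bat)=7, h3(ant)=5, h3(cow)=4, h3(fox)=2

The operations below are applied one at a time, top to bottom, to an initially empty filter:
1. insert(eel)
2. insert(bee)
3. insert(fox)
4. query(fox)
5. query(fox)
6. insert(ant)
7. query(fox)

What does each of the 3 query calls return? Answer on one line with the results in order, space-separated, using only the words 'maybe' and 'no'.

Answer: maybe maybe maybe

Derivation:
Start: bits=000000000
Op 1: insert eel -> sets bits 1 2 8 -> bits=011000001
Op 2: insert bee -> sets bits 1 2 8 -> bits=011000001
Op 3: insert fox -> sets bits 2 4 -> bits=011010001
Op 4: query fox -> checks bit2=1, bit4=1 (all 1) -> maybe
Op 5: query fox -> checks bit2=1, bit4=1 (all 1) -> maybe
Op 6: insert ant -> sets bits 3 5 6 -> bits=011111101
Op 7: query fox -> checks bit2=1, bit4=1 (all 1) -> maybe
Query results in order: maybe maybe maybe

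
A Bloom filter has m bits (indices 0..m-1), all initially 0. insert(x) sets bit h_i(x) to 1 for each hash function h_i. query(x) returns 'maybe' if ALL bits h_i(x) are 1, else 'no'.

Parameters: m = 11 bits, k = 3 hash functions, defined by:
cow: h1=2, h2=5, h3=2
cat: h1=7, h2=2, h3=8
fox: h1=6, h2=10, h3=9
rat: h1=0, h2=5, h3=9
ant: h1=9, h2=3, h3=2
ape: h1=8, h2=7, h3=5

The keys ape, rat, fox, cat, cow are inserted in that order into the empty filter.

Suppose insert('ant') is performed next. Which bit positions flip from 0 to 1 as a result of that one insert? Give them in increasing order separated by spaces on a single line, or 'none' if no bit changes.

Start: bits=00000000000
After insert 'ape': sets bits 5 7 8 -> bits=00000101100
After insert 'rat': sets bits 0 5 9 -> bits=10000101110
After insert 'fox': sets bits 6 9 10 -> bits=10000111111
After insert 'cat': sets bits 2 7 8 -> bits=10100111111
After insert 'cow': sets bits 2 5 -> bits=10100111111
insert 'ant' would touch bits 2 3 9; currently bit2=1, bit3=0, bit9=1
Bits that are 0 among those (would change 0->1): 3

Answer: 3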